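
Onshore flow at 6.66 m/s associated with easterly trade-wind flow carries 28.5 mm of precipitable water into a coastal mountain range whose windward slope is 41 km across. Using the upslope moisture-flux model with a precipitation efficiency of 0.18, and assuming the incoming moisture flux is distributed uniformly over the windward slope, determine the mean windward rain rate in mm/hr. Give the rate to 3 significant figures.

R ≈ 3.00 mm/hr

Incoming column moisture flux per unit ridge length: F = V × PW = 6.66 × 28.5 = 189.81 mm·m/s.
Spread over the 41 km slope with efficiency ε = 0.18: R = ε·F/W = 0.18 × 189.81 / 41000 m = 8.333e-04 mm/s.
R = 8.333e-04 × 3600 = 3.00 mm/hr.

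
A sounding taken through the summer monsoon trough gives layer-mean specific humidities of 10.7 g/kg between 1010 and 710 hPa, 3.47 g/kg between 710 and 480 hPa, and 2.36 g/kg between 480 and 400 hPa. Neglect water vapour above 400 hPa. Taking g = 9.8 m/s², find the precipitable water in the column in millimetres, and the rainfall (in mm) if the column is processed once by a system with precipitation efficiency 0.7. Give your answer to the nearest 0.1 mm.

Precipitable water is the column-integrated vapour mass per unit area: PW = (1/g) Σ q̄ Δp, with q in kg/kg and Δp in Pa (1 kg/m² of water = 1 mm).
Layer 1010–710 hPa: Δp = 300 hPa = 30000 Pa, q̄ = 0.0107 kg/kg → 0.0107 × 30000 / 9.8 = 32.76 mm
Layer 710–480 hPa: Δp = 230 hPa = 23000 Pa, q̄ = 0.00347 kg/kg → 0.00347 × 23000 / 9.8 = 8.14 mm
Layer 480–400 hPa: Δp = 80 hPa = 8000 Pa, q̄ = 0.00236 kg/kg → 0.00236 × 8000 / 9.8 = 1.93 mm
PW = 32.76 + 8.14 + 1.93 = 42.83 ≈ 42.8 mm.
Rainfall = ε × PW = 0.7 × 42.8 = 30.0 mm.

PW ≈ 42.8 mm; rainfall ≈ 30.0 mm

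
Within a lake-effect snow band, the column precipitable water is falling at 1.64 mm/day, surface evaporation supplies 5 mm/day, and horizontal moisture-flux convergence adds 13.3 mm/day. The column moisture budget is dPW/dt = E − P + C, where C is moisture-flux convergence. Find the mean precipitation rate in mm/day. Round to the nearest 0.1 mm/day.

dPW/dt = -1.64 mm/day.
P = E + C − dPW/dt = 5 + (13.3) − (-1.64) = 19.9 mm/day.

P ≈ 19.9 mm/day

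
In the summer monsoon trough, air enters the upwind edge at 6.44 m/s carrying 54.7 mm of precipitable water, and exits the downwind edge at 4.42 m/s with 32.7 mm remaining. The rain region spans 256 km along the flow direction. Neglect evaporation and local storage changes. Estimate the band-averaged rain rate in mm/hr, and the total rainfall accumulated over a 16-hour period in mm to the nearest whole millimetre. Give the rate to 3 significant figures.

R ≈ 2.92 mm/hr; total ≈ 47 mm

Column moisture flux per unit crosswind length is F = V × PW.
Inflow: F_in = 6.44 × 54.7 = 352.268 mm·m/s
Outflow: F_out = 4.42 × 32.7 = 144.534 mm·m/s
Steady-state rate R = (F_in − F_out)/L = (352.268 − 144.534) / 256000 m = 8.115e-04 mm/s.
R = 8.115e-04 × 3600 = 2.92 mm/hr.
Over 16 h: total = 2.92 × 16 = 46.72 ≈ 47 mm.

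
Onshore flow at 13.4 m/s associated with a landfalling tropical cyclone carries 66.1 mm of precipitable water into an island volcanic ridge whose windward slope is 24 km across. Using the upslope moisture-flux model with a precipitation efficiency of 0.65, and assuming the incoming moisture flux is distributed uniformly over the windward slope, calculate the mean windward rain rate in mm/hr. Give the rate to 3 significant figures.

R ≈ 86.4 mm/hr

Incoming column moisture flux per unit ridge length: F = V × PW = 13.4 × 66.1 = 885.74 mm·m/s.
Spread over the 24 km slope with efficiency ε = 0.65: R = ε·F/W = 0.65 × 885.74 / 24000 m = 2.399e-02 mm/s.
R = 2.399e-02 × 3600 = 86.4 mm/hr.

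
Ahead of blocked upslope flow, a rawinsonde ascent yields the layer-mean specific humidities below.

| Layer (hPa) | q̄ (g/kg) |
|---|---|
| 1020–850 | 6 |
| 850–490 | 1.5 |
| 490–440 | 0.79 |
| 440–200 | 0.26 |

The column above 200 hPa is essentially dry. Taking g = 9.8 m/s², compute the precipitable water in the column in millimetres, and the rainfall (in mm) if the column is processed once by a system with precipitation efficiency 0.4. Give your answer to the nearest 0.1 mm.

Precipitable water is the column-integrated vapour mass per unit area: PW = (1/g) Σ q̄ Δp, with q in kg/kg and Δp in Pa (1 kg/m² of water = 1 mm).
Layer 1020–850 hPa: Δp = 170 hPa = 17000 Pa, q̄ = 0.006 kg/kg → 0.006 × 17000 / 9.8 = 10.41 mm
Layer 850–490 hPa: Δp = 360 hPa = 36000 Pa, q̄ = 0.0015 kg/kg → 0.0015 × 36000 / 9.8 = 5.51 mm
Layer 490–440 hPa: Δp = 50 hPa = 5000 Pa, q̄ = 0.00079 kg/kg → 0.00079 × 5000 / 9.8 = 0.40 mm
Layer 440–200 hPa: Δp = 240 hPa = 24000 Pa, q̄ = 0.00026 kg/kg → 0.00026 × 24000 / 9.8 = 0.64 mm
PW = 10.41 + 5.51 + 0.40 + 0.64 = 16.96 ≈ 17.0 mm.
Rainfall = ε × PW = 0.4 × 17.0 = 6.8 mm.

PW ≈ 17.0 mm; rainfall ≈ 6.8 mm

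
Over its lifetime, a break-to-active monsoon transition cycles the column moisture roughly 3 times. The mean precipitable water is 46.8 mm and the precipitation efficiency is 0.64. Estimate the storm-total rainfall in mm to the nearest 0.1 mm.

Each cycle deposits ε × PW = 0.64 × 46.8 = 29.952 mm.
Over 3 cycles: 3 × 29.952 = 89.9 mm.

rainfall ≈ 89.9 mm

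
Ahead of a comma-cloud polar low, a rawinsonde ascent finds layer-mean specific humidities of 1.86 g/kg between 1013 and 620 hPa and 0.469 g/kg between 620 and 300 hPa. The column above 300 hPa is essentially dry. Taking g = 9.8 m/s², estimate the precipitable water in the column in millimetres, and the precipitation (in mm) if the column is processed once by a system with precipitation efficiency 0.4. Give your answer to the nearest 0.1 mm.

Precipitable water is the column-integrated vapour mass per unit area: PW = (1/g) Σ q̄ Δp, with q in kg/kg and Δp in Pa (1 kg/m² of water = 1 mm).
Layer 1013–620 hPa: Δp = 393 hPa = 39300 Pa, q̄ = 0.00186 kg/kg → 0.00186 × 39300 / 9.8 = 7.46 mm
Layer 620–300 hPa: Δp = 320 hPa = 32000 Pa, q̄ = 0.000469 kg/kg → 0.000469 × 32000 / 9.8 = 1.53 mm
PW = 7.46 + 1.53 = 8.99 ≈ 9.0 mm.
Precipitation = ε × PW = 0.4 × 9.0 = 3.6 mm.

PW ≈ 9.0 mm; precipitation ≈ 3.6 mm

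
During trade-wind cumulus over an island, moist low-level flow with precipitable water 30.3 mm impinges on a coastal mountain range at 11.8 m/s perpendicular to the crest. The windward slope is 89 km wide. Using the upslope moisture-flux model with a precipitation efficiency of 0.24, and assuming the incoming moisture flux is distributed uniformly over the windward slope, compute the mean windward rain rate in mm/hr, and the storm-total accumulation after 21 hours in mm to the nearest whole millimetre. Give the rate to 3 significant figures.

Incoming column moisture flux per unit ridge length: F = V × PW = 11.8 × 30.3 = 357.54 mm·m/s.
Spread over the 89 km slope with efficiency ε = 0.24: R = ε·F/W = 0.24 × 357.54 / 89000 m = 9.642e-04 mm/s.
R = 9.642e-04 × 3600 = 3.47 mm/hr.
Over 21 h: total = 3.47 × 21 = 72.87 ≈ 73 mm.

R ≈ 3.47 mm/hr; total ≈ 73 mm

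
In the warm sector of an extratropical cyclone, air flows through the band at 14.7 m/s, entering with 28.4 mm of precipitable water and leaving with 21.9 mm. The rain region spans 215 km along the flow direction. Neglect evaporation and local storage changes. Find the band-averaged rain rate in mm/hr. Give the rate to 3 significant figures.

Column moisture flux per unit crosswind length is F = V × PW.
Inflow: F_in = 14.7 × 28.4 = 417.48 mm·m/s
Outflow: F_out = 14.7 × 21.9 = 321.93 mm·m/s
Steady-state rate R = (F_in − F_out)/L = (417.48 − 321.93) / 215000 m = 4.444e-04 mm/s.
R = 4.444e-04 × 3600 = 1.60 mm/hr.

R ≈ 1.60 mm/hr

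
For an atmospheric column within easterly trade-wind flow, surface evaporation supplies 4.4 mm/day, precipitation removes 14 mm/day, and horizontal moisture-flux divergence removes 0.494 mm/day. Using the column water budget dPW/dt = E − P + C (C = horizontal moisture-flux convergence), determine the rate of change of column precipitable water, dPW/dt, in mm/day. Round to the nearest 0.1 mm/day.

dPW/dt ≈ -10.1 mm/day

dPW/dt = E − P + C = 4.4 − 14 + (-0.494) = -10.1 mm/day.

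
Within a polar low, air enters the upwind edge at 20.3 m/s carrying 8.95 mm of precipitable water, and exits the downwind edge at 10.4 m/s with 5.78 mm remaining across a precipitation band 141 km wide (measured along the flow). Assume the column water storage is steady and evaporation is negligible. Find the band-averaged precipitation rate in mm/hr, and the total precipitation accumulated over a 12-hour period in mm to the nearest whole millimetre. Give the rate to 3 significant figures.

Column moisture flux per unit crosswind length is F = V × PW.
Inflow: F_in = 20.3 × 8.95 = 181.685 mm·m/s
Outflow: F_out = 10.4 × 5.78 = 60.112 mm·m/s
Steady-state rate R = (F_in − F_out)/L = (181.685 − 60.112) / 141000 m = 8.622e-04 mm/s.
R = 8.622e-04 × 3600 = 3.10 mm/hr.
Over 12 h: total = 3.10 × 12 = 37.2 ≈ 37 mm.

R ≈ 3.10 mm/hr; total ≈ 37 mm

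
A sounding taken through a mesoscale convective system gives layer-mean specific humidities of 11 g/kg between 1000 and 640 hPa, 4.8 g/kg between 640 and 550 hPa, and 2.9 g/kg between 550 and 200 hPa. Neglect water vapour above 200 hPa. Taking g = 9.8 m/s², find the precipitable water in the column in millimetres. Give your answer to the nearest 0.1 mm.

Precipitable water is the column-integrated vapour mass per unit area: PW = (1/g) Σ q̄ Δp, with q in kg/kg and Δp in Pa (1 kg/m² of water = 1 mm).
Layer 1000–640 hPa: Δp = 360 hPa = 36000 Pa, q̄ = 0.011 kg/kg → 0.011 × 36000 / 9.8 = 40.41 mm
Layer 640–550 hPa: Δp = 90 hPa = 9000 Pa, q̄ = 0.0048 kg/kg → 0.0048 × 9000 / 9.8 = 4.41 mm
Layer 550–200 hPa: Δp = 350 hPa = 35000 Pa, q̄ = 0.0029 kg/kg → 0.0029 × 35000 / 9.8 = 10.36 mm
PW = 40.41 + 4.41 + 10.36 = 55.18 ≈ 55.2 mm.

PW ≈ 55.2 mm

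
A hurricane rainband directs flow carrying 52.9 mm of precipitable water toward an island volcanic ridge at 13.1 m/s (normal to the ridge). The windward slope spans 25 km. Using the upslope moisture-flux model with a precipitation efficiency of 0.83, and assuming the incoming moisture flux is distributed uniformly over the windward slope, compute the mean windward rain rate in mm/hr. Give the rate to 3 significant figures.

R ≈ 82.8 mm/hr

Incoming column moisture flux per unit ridge length: F = V × PW = 13.1 × 52.9 = 692.99 mm·m/s.
Spread over the 25 km slope with efficiency ε = 0.83: R = ε·F/W = 0.83 × 692.99 / 25000 m = 2.301e-02 mm/s.
R = 2.301e-02 × 3600 = 82.8 mm/hr.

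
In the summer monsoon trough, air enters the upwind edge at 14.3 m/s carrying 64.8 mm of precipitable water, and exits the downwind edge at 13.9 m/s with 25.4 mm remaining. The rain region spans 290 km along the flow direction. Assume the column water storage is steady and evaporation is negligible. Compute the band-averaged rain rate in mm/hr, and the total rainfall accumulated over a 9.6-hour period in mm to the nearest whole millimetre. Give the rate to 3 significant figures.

R ≈ 7.12 mm/hr; total ≈ 68 mm

Column moisture flux per unit crosswind length is F = V × PW.
Inflow: F_in = 14.3 × 64.8 = 926.64 mm·m/s
Outflow: F_out = 13.9 × 25.4 = 353.06 mm·m/s
Steady-state rate R = (F_in − F_out)/L = (926.64 − 353.06) / 290000 m = 1.978e-03 mm/s.
R = 1.978e-03 × 3600 = 7.12 mm/hr.
Over 9.6 h: total = 7.12 × 9.6 = 68.352 ≈ 68 mm.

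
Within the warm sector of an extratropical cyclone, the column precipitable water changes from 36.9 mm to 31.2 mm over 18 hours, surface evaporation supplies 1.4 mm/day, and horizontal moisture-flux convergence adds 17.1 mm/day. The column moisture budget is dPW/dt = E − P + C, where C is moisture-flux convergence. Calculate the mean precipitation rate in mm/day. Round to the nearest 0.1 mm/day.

P ≈ 26.1 mm/day

dPW/dt = (31.2 − 36.9) mm / (18/24 day) = -7.600 mm/day.
P = E + C − dPW/dt = 1.4 + (17.1) − (-7.600) = 26.1 mm/day.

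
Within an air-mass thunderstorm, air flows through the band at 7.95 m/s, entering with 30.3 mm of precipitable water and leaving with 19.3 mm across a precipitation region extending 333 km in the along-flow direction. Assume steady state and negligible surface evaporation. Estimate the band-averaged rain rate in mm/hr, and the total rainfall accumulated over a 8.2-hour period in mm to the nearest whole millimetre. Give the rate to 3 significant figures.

R ≈ 0.945 mm/hr; total ≈ 8 mm

Column moisture flux per unit crosswind length is F = V × PW.
Inflow: F_in = 7.95 × 30.3 = 240.885 mm·m/s
Outflow: F_out = 7.95 × 19.3 = 153.435 mm·m/s
Steady-state rate R = (F_in − F_out)/L = (240.885 − 153.435) / 333000 m = 2.626e-04 mm/s.
R = 2.626e-04 × 3600 = 0.945 mm/hr.
Over 8.2 h: total = 0.945 × 8.2 = 7.749 ≈ 8 mm.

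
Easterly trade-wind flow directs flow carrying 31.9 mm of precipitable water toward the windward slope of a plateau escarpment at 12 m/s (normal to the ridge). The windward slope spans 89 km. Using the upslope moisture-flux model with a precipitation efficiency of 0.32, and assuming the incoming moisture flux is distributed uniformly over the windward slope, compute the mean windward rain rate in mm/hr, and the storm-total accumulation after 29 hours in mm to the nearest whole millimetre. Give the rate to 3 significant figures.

Incoming column moisture flux per unit ridge length: F = V × PW = 12 × 31.9 = 382.8 mm·m/s.
Spread over the 89 km slope with efficiency ε = 0.32: R = ε·F/W = 0.32 × 382.8 / 89000 m = 1.376e-03 mm/s.
R = 1.376e-03 × 3600 = 4.95 mm/hr.
Over 29 h: total = 4.95 × 29 = 143.55 ≈ 144 mm.

R ≈ 4.95 mm/hr; total ≈ 144 mm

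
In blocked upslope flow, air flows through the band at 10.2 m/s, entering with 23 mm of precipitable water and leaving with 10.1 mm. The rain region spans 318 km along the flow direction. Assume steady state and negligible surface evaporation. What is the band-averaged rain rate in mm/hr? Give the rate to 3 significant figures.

Column moisture flux per unit crosswind length is F = V × PW.
Inflow: F_in = 10.2 × 23 = 234.6 mm·m/s
Outflow: F_out = 10.2 × 10.1 = 103.02 mm·m/s
Steady-state rate R = (F_in − F_out)/L = (234.6 − 103.02) / 318000 m = 4.138e-04 mm/s.
R = 4.138e-04 × 3600 = 1.49 mm/hr.

R ≈ 1.49 mm/hr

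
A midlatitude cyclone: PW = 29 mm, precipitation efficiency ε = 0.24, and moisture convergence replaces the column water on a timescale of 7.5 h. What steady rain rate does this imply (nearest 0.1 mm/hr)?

R ≈ 0.9 mm/hr

Each overturning extracts ε × PW = 0.24 × 29 = 6.96 mm.
Rate = ε·PW / τ = 6.96 / 7.5 h = 0.9 mm/hr.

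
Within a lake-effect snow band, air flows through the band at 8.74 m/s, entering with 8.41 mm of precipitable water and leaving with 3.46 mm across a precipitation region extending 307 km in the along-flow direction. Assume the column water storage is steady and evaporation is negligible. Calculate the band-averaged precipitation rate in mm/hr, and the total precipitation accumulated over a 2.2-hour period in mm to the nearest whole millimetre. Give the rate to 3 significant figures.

R ≈ 0.507 mm/hr; total ≈ 1 mm

Column moisture flux per unit crosswind length is F = V × PW.
Inflow: F_in = 8.74 × 8.41 = 73.5034 mm·m/s
Outflow: F_out = 8.74 × 3.46 = 30.2404 mm·m/s
Steady-state rate R = (F_in − F_out)/L = (73.5034 − 30.2404) / 307000 m = 1.409e-04 mm/s.
R = 1.409e-04 × 3600 = 0.507 mm/hr.
Over 2.2 h: total = 0.507 × 2.2 = 1.1154 ≈ 1 mm.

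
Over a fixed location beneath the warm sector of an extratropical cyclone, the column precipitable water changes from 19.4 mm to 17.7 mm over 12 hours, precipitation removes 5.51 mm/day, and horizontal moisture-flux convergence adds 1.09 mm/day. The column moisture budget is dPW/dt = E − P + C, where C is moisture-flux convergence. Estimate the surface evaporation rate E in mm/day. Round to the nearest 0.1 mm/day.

dPW/dt = (17.7 − 19.4) mm / (12/24 day) = -3.400 mm/day.
E = dPW/dt + P − C = (-3.400) + 5.51 − (1.09) = 1.0 mm/day.

E ≈ 1.0 mm/day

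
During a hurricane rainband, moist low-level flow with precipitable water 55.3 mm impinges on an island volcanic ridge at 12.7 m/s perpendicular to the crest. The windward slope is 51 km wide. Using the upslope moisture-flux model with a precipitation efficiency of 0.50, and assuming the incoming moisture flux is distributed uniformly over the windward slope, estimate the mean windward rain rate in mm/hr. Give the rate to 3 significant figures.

R ≈ 24.8 mm/hr

Incoming column moisture flux per unit ridge length: F = V × PW = 12.7 × 55.3 = 702.31 mm·m/s.
Spread over the 51 km slope with efficiency ε = 0.50: R = ε·F/W = 0.50 × 702.31 / 51000 m = 6.885e-03 mm/s.
R = 6.885e-03 × 3600 = 24.8 mm/hr.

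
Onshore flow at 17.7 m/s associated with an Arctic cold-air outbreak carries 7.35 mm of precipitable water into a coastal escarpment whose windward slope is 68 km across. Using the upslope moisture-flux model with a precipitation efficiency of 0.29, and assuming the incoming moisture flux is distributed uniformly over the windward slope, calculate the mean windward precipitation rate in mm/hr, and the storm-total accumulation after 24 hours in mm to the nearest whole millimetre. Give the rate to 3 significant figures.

Incoming column moisture flux per unit ridge length: F = V × PW = 17.7 × 7.35 = 130.095 mm·m/s.
Spread over the 68 km slope with efficiency ε = 0.29: R = ε·F/W = 0.29 × 130.095 / 68000 m = 5.548e-04 mm/s.
R = 5.548e-04 × 3600 = 2.00 mm/hr.
Over 24 h: total = 2.00 × 24 = 48 mm.

R ≈ 2.00 mm/hr; total ≈ 48 mm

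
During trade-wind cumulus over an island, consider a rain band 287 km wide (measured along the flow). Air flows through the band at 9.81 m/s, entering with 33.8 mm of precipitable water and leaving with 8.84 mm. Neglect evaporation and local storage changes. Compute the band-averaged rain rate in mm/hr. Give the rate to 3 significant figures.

R ≈ 3.07 mm/hr

Column moisture flux per unit crosswind length is F = V × PW.
Inflow: F_in = 9.81 × 33.8 = 331.578 mm·m/s
Outflow: F_out = 9.81 × 8.84 = 86.7204 mm·m/s
Steady-state rate R = (F_in − F_out)/L = (331.578 − 86.7204) / 287000 m = 8.532e-04 mm/s.
R = 8.532e-04 × 3600 = 3.07 mm/hr.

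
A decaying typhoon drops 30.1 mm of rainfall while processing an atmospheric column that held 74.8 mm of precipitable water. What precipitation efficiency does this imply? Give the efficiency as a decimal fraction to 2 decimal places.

ε ≈ 0.40

ε = rainfall / PW = 30.1 / 74.8 = 0.40.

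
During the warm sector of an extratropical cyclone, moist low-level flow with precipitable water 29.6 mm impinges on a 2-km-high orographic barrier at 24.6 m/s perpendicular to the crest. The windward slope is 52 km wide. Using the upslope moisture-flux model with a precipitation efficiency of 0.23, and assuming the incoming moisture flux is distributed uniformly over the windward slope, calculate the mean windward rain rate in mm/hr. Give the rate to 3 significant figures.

Incoming column moisture flux per unit ridge length: F = V × PW = 24.6 × 29.6 = 728.16 mm·m/s.
Spread over the 52 km slope with efficiency ε = 0.23: R = ε·F/W = 0.23 × 728.16 / 52000 m = 3.221e-03 mm/s.
R = 3.221e-03 × 3600 = 11.6 mm/hr.

R ≈ 11.6 mm/hr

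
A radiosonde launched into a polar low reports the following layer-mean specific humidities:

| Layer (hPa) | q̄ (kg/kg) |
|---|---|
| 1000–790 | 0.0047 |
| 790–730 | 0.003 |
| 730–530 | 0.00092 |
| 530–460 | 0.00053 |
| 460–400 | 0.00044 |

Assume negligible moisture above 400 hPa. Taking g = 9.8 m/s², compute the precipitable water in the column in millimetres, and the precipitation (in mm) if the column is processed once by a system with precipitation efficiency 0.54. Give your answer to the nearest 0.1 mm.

Precipitable water is the column-integrated vapour mass per unit area: PW = (1/g) Σ q̄ Δp, with q in kg/kg and Δp in Pa (1 kg/m² of water = 1 mm).
Layer 1000–790 hPa: Δp = 210 hPa = 21000 Pa, q̄ = 0.0047 kg/kg → 0.0047 × 21000 / 9.8 = 10.07 mm
Layer 790–730 hPa: Δp = 60 hPa = 6000 Pa, q̄ = 0.003 kg/kg → 0.003 × 6000 / 9.8 = 1.84 mm
Layer 730–530 hPa: Δp = 200 hPa = 20000 Pa, q̄ = 0.00092 kg/kg → 0.00092 × 20000 / 9.8 = 1.88 mm
Layer 530–460 hPa: Δp = 70 hPa = 7000 Pa, q̄ = 0.00053 kg/kg → 0.00053 × 7000 / 9.8 = 0.38 mm
Layer 460–400 hPa: Δp = 60 hPa = 6000 Pa, q̄ = 0.00044 kg/kg → 0.00044 × 6000 / 9.8 = 0.27 mm
PW = 10.07 + 1.84 + 1.88 + 0.38 + 0.27 = 14.44 ≈ 14.4 mm.
Precipitation = ε × PW = 0.54 × 14.4 = 7.8 mm.

PW ≈ 14.4 mm; precipitation ≈ 7.8 mm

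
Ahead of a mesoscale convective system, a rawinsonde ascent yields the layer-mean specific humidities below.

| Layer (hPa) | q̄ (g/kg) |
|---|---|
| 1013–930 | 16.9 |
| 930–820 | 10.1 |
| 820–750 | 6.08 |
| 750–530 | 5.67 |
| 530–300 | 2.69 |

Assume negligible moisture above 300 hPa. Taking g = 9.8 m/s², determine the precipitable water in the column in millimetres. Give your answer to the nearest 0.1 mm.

PW ≈ 49.0 mm

Precipitable water is the column-integrated vapour mass per unit area: PW = (1/g) Σ q̄ Δp, with q in kg/kg and Δp in Pa (1 kg/m² of water = 1 mm).
Layer 1013–930 hPa: Δp = 83 hPa = 8300 Pa, q̄ = 0.0169 kg/kg → 0.0169 × 8300 / 9.8 = 14.31 mm
Layer 930–820 hPa: Δp = 110 hPa = 11000 Pa, q̄ = 0.0101 kg/kg → 0.0101 × 11000 / 9.8 = 11.34 mm
Layer 820–750 hPa: Δp = 70 hPa = 7000 Pa, q̄ = 0.00608 kg/kg → 0.00608 × 7000 / 9.8 = 4.34 mm
Layer 750–530 hPa: Δp = 220 hPa = 22000 Pa, q̄ = 0.00567 kg/kg → 0.00567 × 22000 / 9.8 = 12.73 mm
Layer 530–300 hPa: Δp = 230 hPa = 23000 Pa, q̄ = 0.00269 kg/kg → 0.00269 × 23000 / 9.8 = 6.31 mm
PW = 14.31 + 11.34 + 4.34 + 12.73 + 6.31 = 49.03 ≈ 49.0 mm.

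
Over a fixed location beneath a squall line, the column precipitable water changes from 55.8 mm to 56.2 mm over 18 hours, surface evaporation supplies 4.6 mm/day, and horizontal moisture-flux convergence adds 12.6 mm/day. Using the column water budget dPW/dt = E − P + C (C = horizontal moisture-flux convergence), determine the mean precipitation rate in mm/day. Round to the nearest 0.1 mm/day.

dPW/dt = (56.2 − 55.8) mm / (18/24 day) = +0.533 mm/day.
P = E + C − dPW/dt = 4.6 + (12.6) − (+0.533) = 16.7 mm/day.

P ≈ 16.7 mm/day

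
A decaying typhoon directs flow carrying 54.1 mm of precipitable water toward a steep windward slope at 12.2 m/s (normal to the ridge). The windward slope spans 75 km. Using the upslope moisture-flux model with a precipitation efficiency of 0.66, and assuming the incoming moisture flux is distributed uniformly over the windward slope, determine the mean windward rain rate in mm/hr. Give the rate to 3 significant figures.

Incoming column moisture flux per unit ridge length: F = V × PW = 12.2 × 54.1 = 660.02 mm·m/s.
Spread over the 75 km slope with efficiency ε = 0.66: R = ε·F/W = 0.66 × 660.02 / 75000 m = 5.808e-03 mm/s.
R = 5.808e-03 × 3600 = 20.9 mm/hr.

R ≈ 20.9 mm/hr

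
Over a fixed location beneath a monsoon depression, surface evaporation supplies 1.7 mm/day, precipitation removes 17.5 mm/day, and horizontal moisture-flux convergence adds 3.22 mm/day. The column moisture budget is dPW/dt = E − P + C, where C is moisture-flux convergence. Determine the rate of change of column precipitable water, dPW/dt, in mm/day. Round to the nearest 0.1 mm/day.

dPW/dt ≈ -12.6 mm/day

dPW/dt = E − P + C = 1.7 − 17.5 + (3.22) = -12.6 mm/day.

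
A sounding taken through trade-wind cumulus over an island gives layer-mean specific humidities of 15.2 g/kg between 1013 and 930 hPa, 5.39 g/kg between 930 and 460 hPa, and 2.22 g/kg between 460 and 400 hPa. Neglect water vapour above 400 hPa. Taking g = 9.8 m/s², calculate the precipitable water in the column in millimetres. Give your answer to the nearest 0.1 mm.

Precipitable water is the column-integrated vapour mass per unit area: PW = (1/g) Σ q̄ Δp, with q in kg/kg and Δp in Pa (1 kg/m² of water = 1 mm).
Layer 1013–930 hPa: Δp = 83 hPa = 8300 Pa, q̄ = 0.0152 kg/kg → 0.0152 × 8300 / 9.8 = 12.87 mm
Layer 930–460 hPa: Δp = 470 hPa = 47000 Pa, q̄ = 0.00539 kg/kg → 0.00539 × 47000 / 9.8 = 25.85 mm
Layer 460–400 hPa: Δp = 60 hPa = 6000 Pa, q̄ = 0.00222 kg/kg → 0.00222 × 6000 / 9.8 = 1.36 mm
PW = 12.87 + 25.85 + 1.36 = 40.08 ≈ 40.1 mm.

PW ≈ 40.1 mm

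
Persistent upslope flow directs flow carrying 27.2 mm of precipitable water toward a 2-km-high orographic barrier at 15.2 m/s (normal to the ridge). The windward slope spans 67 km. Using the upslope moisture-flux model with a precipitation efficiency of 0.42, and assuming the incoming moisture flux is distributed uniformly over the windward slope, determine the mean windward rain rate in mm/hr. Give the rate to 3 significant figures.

Incoming column moisture flux per unit ridge length: F = V × PW = 15.2 × 27.2 = 413.44 mm·m/s.
Spread over the 67 km slope with efficiency ε = 0.42: R = ε·F/W = 0.42 × 413.44 / 67000 m = 2.592e-03 mm/s.
R = 2.592e-03 × 3600 = 9.33 mm/hr.

R ≈ 9.33 mm/hr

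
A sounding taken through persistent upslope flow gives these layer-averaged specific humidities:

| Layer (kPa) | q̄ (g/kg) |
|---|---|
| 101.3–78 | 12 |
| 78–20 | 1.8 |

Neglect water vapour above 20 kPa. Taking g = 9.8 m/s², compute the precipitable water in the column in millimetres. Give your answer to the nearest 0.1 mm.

PW ≈ 39.2 mm

Precipitable water is the column-integrated vapour mass per unit area: PW = (1/g) Σ q̄ Δp, with q in kg/kg and Δp in Pa (1 kg/m² of water = 1 mm).
Layer 101.3–78 kPa: Δp = 233 hPa = 23300 Pa, q̄ = 0.012 kg/kg → 0.012 × 23300 / 9.8 = 28.53 mm
Layer 78–20 kPa: Δp = 580 hPa = 58000 Pa, q̄ = 0.0018 kg/kg → 0.0018 × 58000 / 9.8 = 10.65 mm
PW = 28.53 + 10.65 = 39.18 ≈ 39.2 mm.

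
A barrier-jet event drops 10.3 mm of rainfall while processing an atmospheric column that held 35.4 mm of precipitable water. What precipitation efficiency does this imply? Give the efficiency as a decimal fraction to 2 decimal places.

ε ≈ 0.29

ε = rainfall / PW = 10.3 / 35.4 = 0.29.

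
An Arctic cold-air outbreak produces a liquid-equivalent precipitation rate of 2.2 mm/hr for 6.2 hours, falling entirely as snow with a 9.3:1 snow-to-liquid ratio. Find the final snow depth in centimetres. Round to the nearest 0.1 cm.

snow depth ≈ 12.7 cm

Liquid-equivalent depth = 2.2 × 6.2 = 13.64 mm.
Snow depth = 13.64 mm × 9.3 = 126.852 mm = 12.7 cm.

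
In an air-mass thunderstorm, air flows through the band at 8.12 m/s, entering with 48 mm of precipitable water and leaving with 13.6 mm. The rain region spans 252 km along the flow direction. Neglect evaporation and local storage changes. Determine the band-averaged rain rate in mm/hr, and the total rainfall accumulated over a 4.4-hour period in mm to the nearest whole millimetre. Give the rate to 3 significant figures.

Column moisture flux per unit crosswind length is F = V × PW.
Inflow: F_in = 8.12 × 48 = 389.76 mm·m/s
Outflow: F_out = 8.12 × 13.6 = 110.432 mm·m/s
Steady-state rate R = (F_in − F_out)/L = (389.76 − 110.432) / 252000 m = 1.108e-03 mm/s.
R = 1.108e-03 × 3600 = 3.99 mm/hr.
Over 4.4 h: total = 3.99 × 4.4 = 17.556 ≈ 18 mm.

R ≈ 3.99 mm/hr; total ≈ 18 mm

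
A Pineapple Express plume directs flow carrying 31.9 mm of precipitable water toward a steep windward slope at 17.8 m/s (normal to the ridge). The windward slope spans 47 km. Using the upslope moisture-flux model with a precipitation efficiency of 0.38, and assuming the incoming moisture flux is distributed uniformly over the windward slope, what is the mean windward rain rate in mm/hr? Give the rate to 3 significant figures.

Incoming column moisture flux per unit ridge length: F = V × PW = 17.8 × 31.9 = 567.82 mm·m/s.
Spread over the 47 km slope with efficiency ε = 0.38: R = ε·F/W = 0.38 × 567.82 / 47000 m = 4.591e-03 mm/s.
R = 4.591e-03 × 3600 = 16.5 mm/hr.

R ≈ 16.5 mm/hr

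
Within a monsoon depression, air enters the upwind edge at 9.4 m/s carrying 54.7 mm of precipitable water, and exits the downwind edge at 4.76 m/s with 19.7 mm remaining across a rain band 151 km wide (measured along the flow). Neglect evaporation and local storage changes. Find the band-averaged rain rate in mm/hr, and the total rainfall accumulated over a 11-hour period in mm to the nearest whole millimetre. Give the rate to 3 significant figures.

R ≈ 10.0 mm/hr; total ≈ 110 mm

Column moisture flux per unit crosswind length is F = V × PW.
Inflow: F_in = 9.4 × 54.7 = 514.18 mm·m/s
Outflow: F_out = 4.76 × 19.7 = 93.772 mm·m/s
Steady-state rate R = (F_in − F_out)/L = (514.18 − 93.772) / 151000 m = 2.784e-03 mm/s.
R = 2.784e-03 × 3600 = 10.0 mm/hr.
Over 11 h: total = 10.0 × 11 = 110 mm.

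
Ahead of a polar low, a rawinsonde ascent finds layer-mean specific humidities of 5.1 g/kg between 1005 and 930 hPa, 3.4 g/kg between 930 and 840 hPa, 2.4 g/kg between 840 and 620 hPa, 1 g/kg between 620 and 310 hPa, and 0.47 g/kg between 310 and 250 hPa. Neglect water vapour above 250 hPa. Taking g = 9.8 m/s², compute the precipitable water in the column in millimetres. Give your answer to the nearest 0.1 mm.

PW ≈ 15.9 mm

Precipitable water is the column-integrated vapour mass per unit area: PW = (1/g) Σ q̄ Δp, with q in kg/kg and Δp in Pa (1 kg/m² of water = 1 mm).
Layer 1005–930 hPa: Δp = 75 hPa = 7500 Pa, q̄ = 0.0051 kg/kg → 0.0051 × 7500 / 9.8 = 3.90 mm
Layer 930–840 hPa: Δp = 90 hPa = 9000 Pa, q̄ = 0.0034 kg/kg → 0.0034 × 9000 / 9.8 = 3.12 mm
Layer 840–620 hPa: Δp = 220 hPa = 22000 Pa, q̄ = 0.0024 kg/kg → 0.0024 × 22000 / 9.8 = 5.39 mm
Layer 620–310 hPa: Δp = 310 hPa = 31000 Pa, q̄ = 0.001 kg/kg → 0.001 × 31000 / 9.8 = 3.16 mm
Layer 310–250 hPa: Δp = 60 hPa = 6000 Pa, q̄ = 0.00047 kg/kg → 0.00047 × 6000 / 9.8 = 0.29 mm
PW = 3.90 + 3.12 + 5.39 + 3.16 + 0.29 = 15.86 ≈ 15.9 mm.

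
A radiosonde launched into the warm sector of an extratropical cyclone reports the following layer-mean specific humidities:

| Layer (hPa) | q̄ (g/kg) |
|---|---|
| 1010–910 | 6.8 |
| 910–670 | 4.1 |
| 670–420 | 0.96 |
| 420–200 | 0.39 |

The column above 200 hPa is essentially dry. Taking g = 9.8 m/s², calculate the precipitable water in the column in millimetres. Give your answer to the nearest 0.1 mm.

Precipitable water is the column-integrated vapour mass per unit area: PW = (1/g) Σ q̄ Δp, with q in kg/kg and Δp in Pa (1 kg/m² of water = 1 mm).
Layer 1010–910 hPa: Δp = 100 hPa = 10000 Pa, q̄ = 0.0068 kg/kg → 0.0068 × 10000 / 9.8 = 6.94 mm
Layer 910–670 hPa: Δp = 240 hPa = 24000 Pa, q̄ = 0.0041 kg/kg → 0.0041 × 24000 / 9.8 = 10.04 mm
Layer 670–420 hPa: Δp = 250 hPa = 25000 Pa, q̄ = 0.00096 kg/kg → 0.00096 × 25000 / 9.8 = 2.45 mm
Layer 420–200 hPa: Δp = 220 hPa = 22000 Pa, q̄ = 0.00039 kg/kg → 0.00039 × 22000 / 9.8 = 0.88 mm
PW = 6.94 + 10.04 + 2.45 + 0.88 = 20.31 ≈ 20.3 mm.

PW ≈ 20.3 mm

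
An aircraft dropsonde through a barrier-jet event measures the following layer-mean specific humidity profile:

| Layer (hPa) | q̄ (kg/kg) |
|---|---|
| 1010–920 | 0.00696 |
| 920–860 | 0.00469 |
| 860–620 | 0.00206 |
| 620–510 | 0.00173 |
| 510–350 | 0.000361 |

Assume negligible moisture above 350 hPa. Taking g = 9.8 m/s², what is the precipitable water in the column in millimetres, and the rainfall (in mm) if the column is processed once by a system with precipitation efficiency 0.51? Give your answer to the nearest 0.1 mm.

PW ≈ 16.8 mm; rainfall ≈ 8.6 mm

Precipitable water is the column-integrated vapour mass per unit area: PW = (1/g) Σ q̄ Δp, with q in kg/kg and Δp in Pa (1 kg/m² of water = 1 mm).
Layer 1010–920 hPa: Δp = 90 hPa = 9000 Pa, q̄ = 0.00696 kg/kg → 0.00696 × 9000 / 9.8 = 6.39 mm
Layer 920–860 hPa: Δp = 60 hPa = 6000 Pa, q̄ = 0.00469 kg/kg → 0.00469 × 6000 / 9.8 = 2.87 mm
Layer 860–620 hPa: Δp = 240 hPa = 24000 Pa, q̄ = 0.00206 kg/kg → 0.00206 × 24000 / 9.8 = 5.04 mm
Layer 620–510 hPa: Δp = 110 hPa = 11000 Pa, q̄ = 0.00173 kg/kg → 0.00173 × 11000 / 9.8 = 1.94 mm
Layer 510–350 hPa: Δp = 160 hPa = 16000 Pa, q̄ = 0.000361 kg/kg → 0.000361 × 16000 / 9.8 = 0.59 mm
PW = 6.39 + 2.87 + 5.04 + 1.94 + 0.59 = 16.83 ≈ 16.8 mm.
Rainfall = ε × PW = 0.51 × 16.8 = 8.6 mm.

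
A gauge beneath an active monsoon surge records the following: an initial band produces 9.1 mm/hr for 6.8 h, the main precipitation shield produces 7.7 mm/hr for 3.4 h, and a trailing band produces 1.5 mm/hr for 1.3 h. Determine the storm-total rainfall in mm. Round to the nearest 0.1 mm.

Total = Σ Rᵢ Δtᵢ = 9.1 × 6.8 + 7.7 × 3.4 + 1.5 × 1.3
      = 61.88 + 26.18 + 1.95 = 90.0 mm.

total ≈ 90.0 mm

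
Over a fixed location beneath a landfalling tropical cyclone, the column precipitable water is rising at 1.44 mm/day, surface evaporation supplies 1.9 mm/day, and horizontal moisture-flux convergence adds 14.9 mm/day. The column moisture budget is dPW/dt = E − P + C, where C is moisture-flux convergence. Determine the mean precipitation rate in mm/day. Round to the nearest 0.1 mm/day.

dPW/dt = +1.44 mm/day.
P = E + C − dPW/dt = 1.9 + (14.9) − (+1.44) = 15.4 mm/day.

P ≈ 15.4 mm/day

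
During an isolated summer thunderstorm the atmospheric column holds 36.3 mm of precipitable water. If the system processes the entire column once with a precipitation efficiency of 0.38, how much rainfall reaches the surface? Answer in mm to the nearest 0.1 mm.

Rainfall = ε × PW = 0.38 × 36.3 = 13.8 mm.

rainfall ≈ 13.8 mm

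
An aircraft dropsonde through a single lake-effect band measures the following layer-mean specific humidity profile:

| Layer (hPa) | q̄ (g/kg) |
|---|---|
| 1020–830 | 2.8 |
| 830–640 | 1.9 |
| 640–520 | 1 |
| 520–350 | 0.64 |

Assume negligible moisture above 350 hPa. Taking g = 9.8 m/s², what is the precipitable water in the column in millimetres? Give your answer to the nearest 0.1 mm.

PW ≈ 11.4 mm

Precipitable water is the column-integrated vapour mass per unit area: PW = (1/g) Σ q̄ Δp, with q in kg/kg and Δp in Pa (1 kg/m² of water = 1 mm).
Layer 1020–830 hPa: Δp = 190 hPa = 19000 Pa, q̄ = 0.0028 kg/kg → 0.0028 × 19000 / 9.8 = 5.43 mm
Layer 830–640 hPa: Δp = 190 hPa = 19000 Pa, q̄ = 0.0019 kg/kg → 0.0019 × 19000 / 9.8 = 3.68 mm
Layer 640–520 hPa: Δp = 120 hPa = 12000 Pa, q̄ = 0.001 kg/kg → 0.001 × 12000 / 9.8 = 1.22 mm
Layer 520–350 hPa: Δp = 170 hPa = 17000 Pa, q̄ = 0.00064 kg/kg → 0.00064 × 17000 / 9.8 = 1.11 mm
PW = 5.43 + 3.68 + 1.22 + 1.11 = 11.44 ≈ 11.4 mm.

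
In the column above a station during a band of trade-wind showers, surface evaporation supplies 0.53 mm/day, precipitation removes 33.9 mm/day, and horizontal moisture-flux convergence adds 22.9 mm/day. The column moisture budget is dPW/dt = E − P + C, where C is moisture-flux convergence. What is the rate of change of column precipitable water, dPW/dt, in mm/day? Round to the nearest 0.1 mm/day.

dPW/dt ≈ -10.5 mm/day

dPW/dt = E − P + C = 0.53 − 33.9 + (22.9) = -10.5 mm/day.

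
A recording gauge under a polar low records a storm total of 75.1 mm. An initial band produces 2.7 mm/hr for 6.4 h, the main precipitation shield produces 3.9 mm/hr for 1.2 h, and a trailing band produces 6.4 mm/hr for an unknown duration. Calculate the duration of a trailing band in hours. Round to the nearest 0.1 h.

Known phases: 2.7 × 6.4 + 3.9 × 1.2 = 17.28 + 4.68 = 21.96 mm.
Remaining depth = 75.1 − 21.96 = 53.14 mm.
Duration = 53.14 / 6.4 = 8.3 h.

duration ≈ 8.3 h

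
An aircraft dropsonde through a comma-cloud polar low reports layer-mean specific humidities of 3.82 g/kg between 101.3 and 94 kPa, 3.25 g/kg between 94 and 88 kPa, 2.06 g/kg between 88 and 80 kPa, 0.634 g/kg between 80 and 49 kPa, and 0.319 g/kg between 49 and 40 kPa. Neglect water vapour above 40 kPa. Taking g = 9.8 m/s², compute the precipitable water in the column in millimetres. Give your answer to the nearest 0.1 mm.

Precipitable water is the column-integrated vapour mass per unit area: PW = (1/g) Σ q̄ Δp, with q in kg/kg and Δp in Pa (1 kg/m² of water = 1 mm).
Layer 101.3–94 kPa: Δp = 73 hPa = 7300 Pa, q̄ = 0.00382 kg/kg → 0.00382 × 7300 / 9.8 = 2.85 mm
Layer 94–88 kPa: Δp = 60 hPa = 6000 Pa, q̄ = 0.00325 kg/kg → 0.00325 × 6000 / 9.8 = 1.99 mm
Layer 88–80 kPa: Δp = 80 hPa = 8000 Pa, q̄ = 0.00206 kg/kg → 0.00206 × 8000 / 9.8 = 1.68 mm
Layer 80–49 kPa: Δp = 310 hPa = 31000 Pa, q̄ = 0.000634 kg/kg → 0.000634 × 31000 / 9.8 = 2.01 mm
Layer 49–40 kPa: Δp = 90 hPa = 9000 Pa, q̄ = 0.000319 kg/kg → 0.000319 × 9000 / 9.8 = 0.29 mm
PW = 2.85 + 1.99 + 1.68 + 2.01 + 0.29 = 8.82 ≈ 8.8 mm.

PW ≈ 8.8 mm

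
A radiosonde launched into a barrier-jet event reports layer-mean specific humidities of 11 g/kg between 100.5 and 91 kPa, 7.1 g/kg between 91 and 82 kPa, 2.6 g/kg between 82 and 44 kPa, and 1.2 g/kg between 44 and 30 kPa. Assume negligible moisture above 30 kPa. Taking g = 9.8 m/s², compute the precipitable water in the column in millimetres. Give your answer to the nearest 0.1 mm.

Precipitable water is the column-integrated vapour mass per unit area: PW = (1/g) Σ q̄ Δp, with q in kg/kg and Δp in Pa (1 kg/m² of water = 1 mm).
Layer 100.5–91 kPa: Δp = 95 hPa = 9500 Pa, q̄ = 0.011 kg/kg → 0.011 × 9500 / 9.8 = 10.66 mm
Layer 91–82 kPa: Δp = 90 hPa = 9000 Pa, q̄ = 0.0071 kg/kg → 0.0071 × 9000 / 9.8 = 6.52 mm
Layer 82–44 kPa: Δp = 380 hPa = 38000 Pa, q̄ = 0.0026 kg/kg → 0.0026 × 38000 / 9.8 = 10.08 mm
Layer 44–30 kPa: Δp = 140 hPa = 14000 Pa, q̄ = 0.0012 kg/kg → 0.0012 × 14000 / 9.8 = 1.71 mm
PW = 10.66 + 6.52 + 10.08 + 1.71 = 28.97 ≈ 29.0 mm.

PW ≈ 29.0 mm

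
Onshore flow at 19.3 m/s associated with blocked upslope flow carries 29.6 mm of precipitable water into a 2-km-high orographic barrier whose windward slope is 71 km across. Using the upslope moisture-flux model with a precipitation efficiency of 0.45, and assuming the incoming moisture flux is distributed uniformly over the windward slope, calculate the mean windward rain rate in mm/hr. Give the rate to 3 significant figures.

Incoming column moisture flux per unit ridge length: F = V × PW = 19.3 × 29.6 = 571.28 mm·m/s.
Spread over the 71 km slope with efficiency ε = 0.45: R = ε·F/W = 0.45 × 571.28 / 71000 m = 3.621e-03 mm/s.
R = 3.621e-03 × 3600 = 13.0 mm/hr.

R ≈ 13.0 mm/hr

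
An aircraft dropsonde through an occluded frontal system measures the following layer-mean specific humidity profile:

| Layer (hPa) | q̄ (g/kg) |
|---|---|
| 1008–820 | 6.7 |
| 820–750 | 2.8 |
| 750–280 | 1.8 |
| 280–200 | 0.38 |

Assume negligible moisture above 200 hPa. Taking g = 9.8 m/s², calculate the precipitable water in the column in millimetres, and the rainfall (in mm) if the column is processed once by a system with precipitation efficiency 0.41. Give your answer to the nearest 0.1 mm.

Precipitable water is the column-integrated vapour mass per unit area: PW = (1/g) Σ q̄ Δp, with q in kg/kg and Δp in Pa (1 kg/m² of water = 1 mm).
Layer 1008–820 hPa: Δp = 188 hPa = 18800 Pa, q̄ = 0.0067 kg/kg → 0.0067 × 18800 / 9.8 = 12.85 mm
Layer 820–750 hPa: Δp = 70 hPa = 7000 Pa, q̄ = 0.0028 kg/kg → 0.0028 × 7000 / 9.8 = 2.00 mm
Layer 750–280 hPa: Δp = 470 hPa = 47000 Pa, q̄ = 0.0018 kg/kg → 0.0018 × 47000 / 9.8 = 8.63 mm
Layer 280–200 hPa: Δp = 80 hPa = 8000 Pa, q̄ = 0.00038 kg/kg → 0.00038 × 8000 / 9.8 = 0.31 mm
PW = 12.85 + 2.00 + 8.63 + 0.31 = 23.79 ≈ 23.8 mm.
Rainfall = ε × PW = 0.41 × 23.8 = 9.8 mm.

PW ≈ 23.8 mm; rainfall ≈ 9.8 mm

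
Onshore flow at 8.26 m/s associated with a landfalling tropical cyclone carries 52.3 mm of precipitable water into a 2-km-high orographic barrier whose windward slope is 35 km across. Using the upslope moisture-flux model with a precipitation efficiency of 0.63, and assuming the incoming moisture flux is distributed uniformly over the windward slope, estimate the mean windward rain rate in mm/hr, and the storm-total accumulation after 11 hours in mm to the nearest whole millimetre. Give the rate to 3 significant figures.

R ≈ 28.0 mm/hr; total ≈ 308 mm

Incoming column moisture flux per unit ridge length: F = V × PW = 8.26 × 52.3 = 431.998 mm·m/s.
Spread over the 35 km slope with efficiency ε = 0.63: R = ε·F/W = 0.63 × 431.998 / 35000 m = 7.776e-03 mm/s.
R = 7.776e-03 × 3600 = 28.0 mm/hr.
Over 11 h: total = 28.0 × 11 = 308 mm.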